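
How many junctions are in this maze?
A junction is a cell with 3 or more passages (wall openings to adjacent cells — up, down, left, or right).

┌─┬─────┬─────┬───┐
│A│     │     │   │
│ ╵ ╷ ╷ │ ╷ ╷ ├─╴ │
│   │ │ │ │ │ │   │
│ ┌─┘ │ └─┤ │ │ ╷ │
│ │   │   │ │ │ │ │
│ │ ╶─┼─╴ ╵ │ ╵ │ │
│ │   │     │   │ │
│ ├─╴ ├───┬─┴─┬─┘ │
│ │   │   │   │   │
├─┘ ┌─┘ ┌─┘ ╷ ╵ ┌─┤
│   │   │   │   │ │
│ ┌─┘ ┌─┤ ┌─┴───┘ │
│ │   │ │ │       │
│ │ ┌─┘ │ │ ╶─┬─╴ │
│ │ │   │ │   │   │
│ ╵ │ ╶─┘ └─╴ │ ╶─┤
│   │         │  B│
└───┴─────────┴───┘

Checking each cell for number of passages:

Junctions found (3+ passages):
  (0, 2): 3 passages
  (0, 5): 3 passages
  (1, 0): 3 passages
  (1, 8): 3 passages
  (3, 4): 3 passages
  (6, 8): 3 passages
  (8, 4): 3 passages
Total junctions: 7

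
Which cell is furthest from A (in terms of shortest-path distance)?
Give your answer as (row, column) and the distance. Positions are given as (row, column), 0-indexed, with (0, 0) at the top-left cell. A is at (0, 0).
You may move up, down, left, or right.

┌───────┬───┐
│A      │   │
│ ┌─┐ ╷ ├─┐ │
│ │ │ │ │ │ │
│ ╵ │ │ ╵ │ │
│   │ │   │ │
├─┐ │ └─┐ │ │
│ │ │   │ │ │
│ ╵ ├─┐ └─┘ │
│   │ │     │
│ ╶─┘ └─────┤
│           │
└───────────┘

Computing BFS distances from A to all cells:
Furthest cell: (0, 4)
Distance: 14 steps

Path from A to the furthest cell:

┌───────┬───┐
│A → ↓  │B ↰│
│ ┌─┐ ╷ ├─┐ │
│ │ │↓│ │ │↑│
│ ╵ │ │ ╵ │ │
│   │↓│   │↑│
├─┐ │ └─┐ │ │
│ │ │↳ ↓│ │↑│
│ ╵ ├─┐ └─┘ │
│   │ │↳ → ↑│
│ ╶─┘ └─────┤
│           │
└───────────┘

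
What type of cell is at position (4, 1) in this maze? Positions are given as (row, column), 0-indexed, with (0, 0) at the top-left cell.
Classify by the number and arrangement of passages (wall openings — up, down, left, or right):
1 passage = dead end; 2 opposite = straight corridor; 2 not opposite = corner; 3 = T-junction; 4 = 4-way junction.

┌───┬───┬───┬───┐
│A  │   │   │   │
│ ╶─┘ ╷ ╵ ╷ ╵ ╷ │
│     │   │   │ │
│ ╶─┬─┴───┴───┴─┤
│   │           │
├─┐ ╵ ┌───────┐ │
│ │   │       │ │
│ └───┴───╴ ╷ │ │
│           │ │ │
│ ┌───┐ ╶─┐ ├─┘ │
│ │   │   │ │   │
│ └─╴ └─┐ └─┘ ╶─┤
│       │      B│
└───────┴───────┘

Checking cell at (4, 1):
Number of passages: 2
Cell type: straight corridor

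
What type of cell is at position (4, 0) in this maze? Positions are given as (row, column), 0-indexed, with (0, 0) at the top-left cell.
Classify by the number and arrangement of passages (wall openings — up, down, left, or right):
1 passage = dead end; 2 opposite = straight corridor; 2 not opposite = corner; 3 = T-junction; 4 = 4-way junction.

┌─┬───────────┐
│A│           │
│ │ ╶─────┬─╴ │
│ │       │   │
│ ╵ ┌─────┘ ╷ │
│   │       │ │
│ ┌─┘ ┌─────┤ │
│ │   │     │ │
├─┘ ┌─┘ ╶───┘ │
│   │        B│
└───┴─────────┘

Checking cell at (4, 0):
Number of passages: 1
Cell type: dead end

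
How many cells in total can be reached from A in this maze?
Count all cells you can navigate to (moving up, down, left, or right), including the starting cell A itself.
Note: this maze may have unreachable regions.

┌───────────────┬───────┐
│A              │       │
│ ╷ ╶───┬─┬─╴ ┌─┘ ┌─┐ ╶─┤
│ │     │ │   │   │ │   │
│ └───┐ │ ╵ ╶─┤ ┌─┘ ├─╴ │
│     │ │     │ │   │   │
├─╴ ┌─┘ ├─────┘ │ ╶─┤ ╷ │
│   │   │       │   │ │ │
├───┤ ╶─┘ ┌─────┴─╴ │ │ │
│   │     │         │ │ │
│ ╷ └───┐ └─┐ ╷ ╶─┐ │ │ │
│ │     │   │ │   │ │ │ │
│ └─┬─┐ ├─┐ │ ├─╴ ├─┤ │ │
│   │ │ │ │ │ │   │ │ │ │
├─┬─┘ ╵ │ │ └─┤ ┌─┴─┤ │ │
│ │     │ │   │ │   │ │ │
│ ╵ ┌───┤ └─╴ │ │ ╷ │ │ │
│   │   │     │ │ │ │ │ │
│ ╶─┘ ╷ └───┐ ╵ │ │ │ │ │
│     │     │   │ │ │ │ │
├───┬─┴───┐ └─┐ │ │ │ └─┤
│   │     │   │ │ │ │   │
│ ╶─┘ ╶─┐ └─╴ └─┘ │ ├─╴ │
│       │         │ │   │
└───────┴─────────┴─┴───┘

Using BFS/flood-fill to find all reachable cells from A:
Maze size: 12 × 12 = 144 total cells
50 cell(s) are walled off and cannot be reached from A.
Reachable cells: 94

Reachable region (· marks reachable cells):

┌───────────────┬───────┐
│A · · · · · · ·│· · · ·│
│ ╷ ╶───┬─┬─╴ ┌─┘ ┌─┐ ╶─┤
│·│· · ·│·│· ·│· ·│·│· ·│
│ └───┐ │ ╵ ╶─┤ ┌─┘ ├─╴ │
│· · ·│·│· · ·│·│· ·│· ·│
├─╴ ┌─┘ ├─────┘ │ ╶─┤ ╷ │
│· ·│· ·│· · · ·│· ·│·│·│
├───┤ ╶─┘ ┌─────┴─╴ │ │ │
│   │· · ·│· · · · ·│·│·│
│ ╷ └───┐ └─┐ ╷ ╶─┐ │ │ │
│ │     │· ·│·│· ·│·│·│·│
│ └─┬─┐ ├─┐ │ ├─╴ ├─┤ │ │
│   │ │ │·│·│·│· ·│ │·│·│
├─┬─┘ ╵ │ │ └─┤ ┌─┴─┤ │ │
│ │     │·│· ·│·│   │·│·│
│ ╵ ┌───┤ └─╴ │ │ ╷ │ │ │
│   │   │· · ·│·│ │ │·│·│
│ ╶─┘ ╷ └───┐ ╵ │ │ │ │ │
│     │     │· ·│ │ │·│·│
├───┬─┴───┐ └─┐ │ │ │ └─┤
│   │     │   │·│ │ │· ·│
│ ╶─┘ ╶─┐ └─╴ └─┘ │ ├─╴ │
│       │         │ │· ·│
└───────┴─────────┴─┴───┘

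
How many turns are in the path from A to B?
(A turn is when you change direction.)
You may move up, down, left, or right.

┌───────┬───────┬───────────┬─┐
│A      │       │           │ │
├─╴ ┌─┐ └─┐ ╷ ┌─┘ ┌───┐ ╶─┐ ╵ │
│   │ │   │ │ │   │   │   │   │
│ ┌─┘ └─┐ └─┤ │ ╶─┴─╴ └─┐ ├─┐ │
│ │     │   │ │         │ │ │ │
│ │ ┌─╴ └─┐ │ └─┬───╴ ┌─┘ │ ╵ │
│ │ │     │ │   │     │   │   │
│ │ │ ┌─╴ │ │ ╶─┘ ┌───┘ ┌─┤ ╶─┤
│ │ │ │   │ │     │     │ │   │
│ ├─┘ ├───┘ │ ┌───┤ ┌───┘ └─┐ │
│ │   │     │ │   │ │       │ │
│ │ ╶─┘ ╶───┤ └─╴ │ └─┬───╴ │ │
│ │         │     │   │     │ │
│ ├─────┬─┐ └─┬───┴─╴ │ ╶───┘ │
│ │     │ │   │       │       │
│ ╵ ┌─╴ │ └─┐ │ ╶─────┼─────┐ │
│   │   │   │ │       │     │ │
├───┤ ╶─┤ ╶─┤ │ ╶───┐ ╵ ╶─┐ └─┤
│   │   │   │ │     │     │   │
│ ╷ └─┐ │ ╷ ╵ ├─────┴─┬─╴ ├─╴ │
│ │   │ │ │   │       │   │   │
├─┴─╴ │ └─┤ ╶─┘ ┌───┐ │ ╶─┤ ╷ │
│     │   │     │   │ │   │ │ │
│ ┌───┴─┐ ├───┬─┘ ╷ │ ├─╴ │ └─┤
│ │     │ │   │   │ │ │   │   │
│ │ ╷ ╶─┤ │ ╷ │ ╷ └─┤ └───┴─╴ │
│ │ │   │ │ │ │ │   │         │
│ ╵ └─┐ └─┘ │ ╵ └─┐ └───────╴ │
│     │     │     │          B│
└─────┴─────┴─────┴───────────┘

Directions: right, right, right, down, right, down, right, down, down, down, left, left, down, right, right, down, right, down, down, down, left, down, right, right, up, right, right, right, down, down, down, right, right, right, right, down
Number of turns: 19

Solution:

┌───────┬───────┬───────────┬─┐
│A → → ↓│       │           │ │
├─╴ ┌─┐ └─┐ ╷ ┌─┘ ┌───┐ ╶─┐ ╵ │
│   │ │↳ ↓│ │ │   │   │   │   │
│ ┌─┘ └─┐ └─┤ │ ╶─┴─╴ └─┐ ├─┐ │
│ │     │↳ ↓│ │         │ │ │ │
│ │ ┌─╴ └─┐ │ └─┬───╴ ┌─┘ │ ╵ │
│ │ │     │↓│   │     │   │   │
│ │ │ ┌─╴ │ │ ╶─┘ ┌───┘ ┌─┤ ╶─┤
│ │ │ │   │↓│     │     │ │   │
│ ├─┘ ├───┘ │ ┌───┤ ┌───┘ └─┐ │
│ │   │↓ ← ↲│ │   │ │       │ │
│ │ ╶─┘ ╶───┤ └─╴ │ └─┬───╴ │ │
│ │    ↳ → ↓│     │   │     │ │
│ ├─────┬─┐ └─┬───┴─╴ │ ╶───┘ │
│ │     │ │↳ ↓│       │       │
│ ╵ ┌─╴ │ └─┐ │ ╶─────┼─────┐ │
│   │   │   │↓│       │     │ │
├───┤ ╶─┤ ╶─┤ │ ╶───┐ ╵ ╶─┐ └─┤
│   │   │   │↓│     │     │   │
│ ╷ └─┐ │ ╷ ╵ ├─────┴─┬─╴ ├─╴ │
│ │   │ │ │↓ ↲│↱ → → ↓│   │   │
├─┴─╴ │ └─┤ ╶─┘ ┌───┐ │ ╶─┤ ╷ │
│     │   │↳ → ↑│   │↓│   │ │ │
│ ┌───┴─┐ ├───┬─┘ ╷ │ ├─╴ │ └─┤
│ │     │ │   │   │ │↓│   │   │
│ │ ╷ ╶─┤ │ ╷ │ ╷ └─┤ └───┴─╴ │
│ │ │   │ │ │ │ │   │↳ → → → ↓│
│ ╵ └─┐ └─┘ │ ╵ └─┐ └───────╴ │
│     │     │     │          B│
└─────┴─────┴─────┴───────────┘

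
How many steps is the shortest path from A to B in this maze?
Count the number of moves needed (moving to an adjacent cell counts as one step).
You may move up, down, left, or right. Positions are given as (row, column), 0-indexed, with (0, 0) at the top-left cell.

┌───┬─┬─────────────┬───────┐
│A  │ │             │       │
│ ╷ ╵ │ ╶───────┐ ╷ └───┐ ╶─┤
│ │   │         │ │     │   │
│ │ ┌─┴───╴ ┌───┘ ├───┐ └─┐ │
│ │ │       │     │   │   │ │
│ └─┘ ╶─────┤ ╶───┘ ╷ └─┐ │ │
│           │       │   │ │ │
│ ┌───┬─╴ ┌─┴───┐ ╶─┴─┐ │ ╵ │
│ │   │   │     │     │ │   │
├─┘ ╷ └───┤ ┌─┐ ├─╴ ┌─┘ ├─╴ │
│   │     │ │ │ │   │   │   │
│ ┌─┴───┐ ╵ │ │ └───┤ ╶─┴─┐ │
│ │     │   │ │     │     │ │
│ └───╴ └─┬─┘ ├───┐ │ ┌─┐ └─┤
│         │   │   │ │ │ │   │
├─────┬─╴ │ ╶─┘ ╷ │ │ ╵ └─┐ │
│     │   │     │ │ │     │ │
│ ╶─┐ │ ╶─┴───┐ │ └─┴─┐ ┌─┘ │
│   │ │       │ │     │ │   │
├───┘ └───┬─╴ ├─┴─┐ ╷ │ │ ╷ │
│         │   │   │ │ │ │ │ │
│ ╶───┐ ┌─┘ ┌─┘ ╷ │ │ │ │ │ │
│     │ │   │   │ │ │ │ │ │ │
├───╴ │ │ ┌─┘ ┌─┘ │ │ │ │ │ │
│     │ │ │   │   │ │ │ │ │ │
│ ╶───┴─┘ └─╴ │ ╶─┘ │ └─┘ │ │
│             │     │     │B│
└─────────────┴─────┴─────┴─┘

Using BFS to find shortest path:
Start: (0, 0), End: (13, 13)
Path found:
(0,0) → (1,0) → (2,0) → (3,0) → (3,1) → (3,2) → (2,2) → (2,3) → (2,4) → (2,5) → (1,5) → (1,4) → (1,3) → (0,3) → (0,4) → (0,5) → (0,6) → (0,7) → (0,8) → (1,8) → (2,8) → (2,7) → (2,6) → (3,6) → (3,7) → (3,8) → (3,9) → (2,9) → (2,10) → (3,10) → (3,11) → (4,11) → (5,11) → (5,10) → (6,10) → (6,11) → (6,12) → (7,12) → (7,13) → (8,13) → (9,13) → (10,13) → (11,13) → (12,13) → (13,13)
Number of steps: 44

Solution:

┌───┬─┬─────────────┬───────┐
│A  │ │↱ → → → → ↓  │       │
│ ╷ ╵ │ ╶───────┐ ╷ └───┐ ╶─┤
│↓│   │↑ ← ↰    │↓│     │   │
│ │ ┌─┴───╴ ┌───┘ ├───┐ └─┐ │
│↓│ │↱ → → ↑│↓ ← ↲│↱ ↓│   │ │
│ └─┘ ╶─────┤ ╶───┘ ╷ └─┐ │ │
│↳ → ↑      │↳ → → ↑│↳ ↓│ │ │
│ ┌───┬─╴ ┌─┴───┐ ╶─┴─┐ │ ╵ │
│ │   │   │     │     │↓│   │
├─┘ ╷ └───┤ ┌─┐ ├─╴ ┌─┘ ├─╴ │
│   │     │ │ │ │   │↓ ↲│   │
│ ┌─┴───┐ ╵ │ │ └───┤ ╶─┴─┐ │
│ │     │   │ │     │↳ → ↓│ │
│ └───╴ └─┬─┘ ├───┐ │ ┌─┐ └─┤
│         │   │   │ │ │ │↳ ↓│
├─────┬─╴ │ ╶─┘ ╷ │ │ ╵ └─┐ │
│     │   │     │ │ │     │↓│
│ ╶─┐ │ ╶─┴───┐ │ └─┴─┐ ┌─┘ │
│   │ │       │ │     │ │  ↓│
├───┘ └───┬─╴ ├─┴─┐ ╷ │ │ ╷ │
│         │   │   │ │ │ │ │↓│
│ ╶───┐ ┌─┘ ┌─┘ ╷ │ │ │ │ │ │
│     │ │   │   │ │ │ │ │ │↓│
├───╴ │ │ ┌─┘ ┌─┘ │ │ │ │ │ │
│     │ │ │   │   │ │ │ │ │↓│
│ ╶───┴─┘ └─╴ │ ╶─┘ │ └─┘ │ │
│             │     │     │B│
└─────────────┴─────┴─────┴─┘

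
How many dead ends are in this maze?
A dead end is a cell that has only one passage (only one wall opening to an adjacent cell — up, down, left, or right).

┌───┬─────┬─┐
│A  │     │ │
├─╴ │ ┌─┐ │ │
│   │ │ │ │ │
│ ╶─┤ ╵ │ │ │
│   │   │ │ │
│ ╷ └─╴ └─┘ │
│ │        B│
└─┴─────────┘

Checking each cell for number of passages:

Dead ends found at positions:
  (0, 0)
  (0, 5)
  (1, 3)
  (2, 4)
  (3, 0)
Total dead ends: 5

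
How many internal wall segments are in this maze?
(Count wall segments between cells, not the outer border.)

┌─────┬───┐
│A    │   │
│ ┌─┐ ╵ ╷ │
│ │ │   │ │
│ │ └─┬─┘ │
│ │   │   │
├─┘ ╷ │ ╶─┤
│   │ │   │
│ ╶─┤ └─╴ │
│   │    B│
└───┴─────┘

Counting internal wall segments:
Total internal walls: 16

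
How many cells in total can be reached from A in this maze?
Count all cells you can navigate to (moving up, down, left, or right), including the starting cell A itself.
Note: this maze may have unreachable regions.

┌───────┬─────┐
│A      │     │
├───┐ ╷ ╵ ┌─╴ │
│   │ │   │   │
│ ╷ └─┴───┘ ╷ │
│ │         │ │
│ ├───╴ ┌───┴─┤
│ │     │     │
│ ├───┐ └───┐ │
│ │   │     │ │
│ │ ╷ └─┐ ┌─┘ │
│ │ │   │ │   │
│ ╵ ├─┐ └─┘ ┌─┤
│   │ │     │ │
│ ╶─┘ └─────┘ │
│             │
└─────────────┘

Using BFS/flood-fill to find all reachable cells from A:
Maze size: 8 × 7 = 56 total cells
All cells are reachable — the maze is fully connected.
Reachable cells: 56

Reachable region (· marks reachable cells):

┌───────┬─────┐
│A · · ·│· · ·│
├───┐ ╷ ╵ ┌─╴ │
│· ·│·│· ·│· ·│
│ ╷ └─┴───┘ ╷ │
│·│· · · · ·│·│
│ ├───╴ ┌───┴─┤
│·│· · ·│· · ·│
│ ├───┐ └───┐ │
│·│· ·│· · ·│·│
│ │ ╷ └─┐ ┌─┘ │
│·│·│· ·│·│· ·│
│ ╵ ├─┐ └─┘ ┌─┤
│· ·│·│· · ·│·│
│ ╶─┘ └─────┘ │
│· · · · · · ·│
└─────────────┘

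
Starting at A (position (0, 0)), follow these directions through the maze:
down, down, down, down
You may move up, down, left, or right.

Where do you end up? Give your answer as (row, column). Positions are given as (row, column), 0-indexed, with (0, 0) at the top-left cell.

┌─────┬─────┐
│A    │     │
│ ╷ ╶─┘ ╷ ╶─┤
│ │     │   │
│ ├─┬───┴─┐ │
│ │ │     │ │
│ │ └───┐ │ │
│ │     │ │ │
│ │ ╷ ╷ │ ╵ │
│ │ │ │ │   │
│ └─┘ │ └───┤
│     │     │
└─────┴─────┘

Following directions step by step:
Start: (0, 0)
  down: (0, 0) → (1, 0)
  down: (1, 0) → (2, 0)
  down: (2, 0) → (3, 0)
  down: (3, 0) → (4, 0)
Final position: (4, 0)

Path taken:

┌─────┬─────┐
│A    │     │
│ ╷ ╶─┘ ╷ ╶─┤
│↓│     │   │
│ ├─┬───┴─┐ │
│↓│ │     │ │
│ │ └───┐ │ │
│↓│     │ │ │
│ │ ╷ ╷ │ ╵ │
│B│ │ │ │   │
│ └─┘ │ └───┤
│     │     │
└─────┴─────┘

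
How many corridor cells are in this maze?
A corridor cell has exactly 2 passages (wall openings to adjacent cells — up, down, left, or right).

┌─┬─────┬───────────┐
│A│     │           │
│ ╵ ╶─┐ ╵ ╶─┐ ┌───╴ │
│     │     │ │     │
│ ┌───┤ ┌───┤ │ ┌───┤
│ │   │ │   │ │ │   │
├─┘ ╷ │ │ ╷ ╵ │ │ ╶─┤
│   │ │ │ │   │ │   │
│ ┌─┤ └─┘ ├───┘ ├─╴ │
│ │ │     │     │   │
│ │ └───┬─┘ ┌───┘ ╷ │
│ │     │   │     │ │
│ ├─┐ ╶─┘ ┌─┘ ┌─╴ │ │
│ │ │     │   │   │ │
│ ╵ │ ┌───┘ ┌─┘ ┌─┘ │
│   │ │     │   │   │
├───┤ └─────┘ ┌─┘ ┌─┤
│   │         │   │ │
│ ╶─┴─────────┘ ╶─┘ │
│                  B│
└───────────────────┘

Counting cells with exactly 2 passages:
Total corridor cells: 78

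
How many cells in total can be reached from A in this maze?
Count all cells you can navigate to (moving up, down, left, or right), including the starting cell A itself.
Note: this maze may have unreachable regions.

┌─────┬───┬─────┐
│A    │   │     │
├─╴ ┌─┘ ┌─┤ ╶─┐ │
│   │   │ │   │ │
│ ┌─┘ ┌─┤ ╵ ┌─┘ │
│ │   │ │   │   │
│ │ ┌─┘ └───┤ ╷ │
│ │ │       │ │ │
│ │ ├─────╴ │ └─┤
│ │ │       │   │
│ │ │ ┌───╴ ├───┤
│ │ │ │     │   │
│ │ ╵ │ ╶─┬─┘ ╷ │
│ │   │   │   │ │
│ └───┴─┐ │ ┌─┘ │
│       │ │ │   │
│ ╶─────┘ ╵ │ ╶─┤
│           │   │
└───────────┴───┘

Using BFS/flood-fill to find all reachable cells from A:
Maze size: 9 × 8 = 72 total cells
15 cell(s) are walled off and cannot be reached from A.
Reachable cells: 57

Reachable region (· marks reachable cells):

┌─────┬───┬─────┐
│A · ·│· ·│     │
├─╴ ┌─┘ ┌─┤ ╶─┐ │
│· ·│· ·│ │   │ │
│ ┌─┘ ┌─┤ ╵ ┌─┘ │
│·│· ·│·│   │   │
│ │ ┌─┘ └───┤ ╷ │
│·│·│· · · ·│ │ │
│ │ ├─────╴ │ └─┤
│·│·│· · · ·│   │
│ │ │ ┌───╴ ├───┤
│·│·│·│· · ·│· ·│
│ │ ╵ │ ╶─┬─┘ ╷ │
│·│· ·│· ·│· ·│·│
│ └───┴─┐ │ ┌─┘ │
│· · · ·│·│·│· ·│
│ ╶─────┘ ╵ │ ╶─┤
│· · · · · ·│· ·│
└───────────┴───┘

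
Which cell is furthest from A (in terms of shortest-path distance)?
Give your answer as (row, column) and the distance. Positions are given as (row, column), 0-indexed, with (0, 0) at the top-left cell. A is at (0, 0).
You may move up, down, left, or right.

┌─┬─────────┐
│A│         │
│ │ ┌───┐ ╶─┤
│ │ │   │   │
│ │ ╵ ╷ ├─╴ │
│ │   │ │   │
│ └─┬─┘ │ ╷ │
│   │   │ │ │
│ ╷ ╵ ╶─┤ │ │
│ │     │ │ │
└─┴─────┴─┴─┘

Computing BFS distances from A to all cells:
Furthest cell: (4, 4)
Distance: 24 steps

Path from A to the furthest cell:

┌─┬─────────┐
│A│↱ → → ↓  │
│ │ ┌───┐ ╶─┤
│↓│↑│↓ ↰│↳ ↓│
│ │ ╵ ╷ ├─╴ │
│↓│↑ ↲│↑│↓ ↲│
│ └─┬─┘ │ ╷ │
│↳ ↓│↱ ↑│↓│ │
│ ╷ ╵ ╶─┤ │ │
│ │↳ ↑  │B│ │
└─┴─────┴─┴─┘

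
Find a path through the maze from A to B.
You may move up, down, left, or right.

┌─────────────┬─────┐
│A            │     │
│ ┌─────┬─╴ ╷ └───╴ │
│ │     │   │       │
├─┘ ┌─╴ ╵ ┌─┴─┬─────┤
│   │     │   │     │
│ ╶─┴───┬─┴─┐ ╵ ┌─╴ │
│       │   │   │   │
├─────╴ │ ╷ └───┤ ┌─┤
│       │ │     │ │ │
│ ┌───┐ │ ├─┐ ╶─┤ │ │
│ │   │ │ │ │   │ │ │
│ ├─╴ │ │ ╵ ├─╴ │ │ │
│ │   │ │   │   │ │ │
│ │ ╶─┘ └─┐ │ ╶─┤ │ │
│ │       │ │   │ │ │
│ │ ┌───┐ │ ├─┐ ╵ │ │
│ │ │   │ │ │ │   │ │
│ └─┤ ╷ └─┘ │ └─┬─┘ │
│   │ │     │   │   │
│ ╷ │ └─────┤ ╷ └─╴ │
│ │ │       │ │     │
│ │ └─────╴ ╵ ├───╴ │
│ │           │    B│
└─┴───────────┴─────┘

Finding the shortest path through the maze:
Path length: 42 steps
Directions: right → right → right → right → right → down → left → down → left → up → left → left → down → left → down → right → right → right → down → left → left → left → down → down → down → down → down → right → down → down → right → right → right → right → right → up → up → right → down → right → right → down

Solution:

┌─────────────┬─────┐
│A → → → → ↓  │     │
│ ┌─────┬─╴ ╷ └───╴ │
│ │↓ ← ↰│↓ ↲│       │
├─┘ ┌─╴ ╵ ┌─┴─┬─────┤
│↓ ↲│  ↑ ↲│   │     │
│ ╶─┴───┬─┴─┐ ╵ ┌─╴ │
│↳ → → ↓│   │   │   │
├─────╴ │ ╷ └───┤ ┌─┤
│↓ ← ← ↲│ │     │ │ │
│ ┌───┐ │ ├─┐ ╶─┤ │ │
│↓│   │ │ │ │   │ │ │
│ ├─╴ │ │ ╵ ├─╴ │ │ │
│↓│   │ │   │   │ │ │
│ │ ╶─┘ └─┐ │ ╶─┤ │ │
│↓│       │ │   │ │ │
│ │ ┌───┐ │ ├─┐ ╵ │ │
│↓│ │   │ │ │ │   │ │
│ └─┤ ╷ └─┘ │ └─┬─┘ │
│↳ ↓│ │     │↱ ↓│   │
│ ╷ │ └─────┤ ╷ └─╴ │
│ │↓│       │↑│↳ → ↓│
│ │ └─────╴ ╵ ├───╴ │
│ │↳ → → → → ↑│    B│
└─┴───────────┴─────┘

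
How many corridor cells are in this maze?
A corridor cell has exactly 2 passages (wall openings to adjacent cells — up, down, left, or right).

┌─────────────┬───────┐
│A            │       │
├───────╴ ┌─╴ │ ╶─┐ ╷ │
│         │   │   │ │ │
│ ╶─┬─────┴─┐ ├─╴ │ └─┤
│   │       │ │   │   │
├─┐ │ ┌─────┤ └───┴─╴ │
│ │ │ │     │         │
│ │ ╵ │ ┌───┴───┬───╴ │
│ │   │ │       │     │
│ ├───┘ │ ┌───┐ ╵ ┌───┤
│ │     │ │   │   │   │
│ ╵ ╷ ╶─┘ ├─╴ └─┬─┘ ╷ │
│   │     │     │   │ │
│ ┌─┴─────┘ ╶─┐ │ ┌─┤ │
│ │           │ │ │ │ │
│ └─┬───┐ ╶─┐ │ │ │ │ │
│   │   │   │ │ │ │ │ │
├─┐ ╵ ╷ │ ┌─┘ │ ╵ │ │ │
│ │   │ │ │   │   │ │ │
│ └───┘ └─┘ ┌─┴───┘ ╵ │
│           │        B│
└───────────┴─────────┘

Counting cells with exactly 2 passages:
Total corridor cells: 95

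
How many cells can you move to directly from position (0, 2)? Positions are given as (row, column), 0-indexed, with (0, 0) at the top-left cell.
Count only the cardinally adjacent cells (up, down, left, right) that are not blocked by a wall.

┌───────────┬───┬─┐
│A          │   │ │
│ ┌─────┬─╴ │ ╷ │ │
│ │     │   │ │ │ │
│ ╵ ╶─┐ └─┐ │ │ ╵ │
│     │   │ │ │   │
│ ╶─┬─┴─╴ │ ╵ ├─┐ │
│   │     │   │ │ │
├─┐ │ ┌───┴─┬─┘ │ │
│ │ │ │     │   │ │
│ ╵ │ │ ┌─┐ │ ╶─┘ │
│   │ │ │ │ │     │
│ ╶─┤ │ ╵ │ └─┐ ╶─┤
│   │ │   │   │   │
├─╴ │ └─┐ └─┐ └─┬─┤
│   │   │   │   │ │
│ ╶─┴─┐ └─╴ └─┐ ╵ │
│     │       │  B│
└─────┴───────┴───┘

Checking passable neighbors of (0, 2):
Neighbors: (0, 1), (0, 3)
Count: 2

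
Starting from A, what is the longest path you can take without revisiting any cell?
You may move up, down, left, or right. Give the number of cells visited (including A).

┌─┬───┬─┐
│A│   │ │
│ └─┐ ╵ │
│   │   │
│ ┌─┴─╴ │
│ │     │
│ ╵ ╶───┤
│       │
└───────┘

Finding longest simple path using DFS:
Start: (0, 0)
Longest path visits 12 cells
Path: A → down → down → down → right → up → right → right → up → left → up → left

Solution:

┌─┬───┬─┐
│A│B ↰│ │
│ └─┐ ╵ │
│↓  │↑ ↰│
│ ┌─┴─╴ │
│↓│↱ → ↑│
│ ╵ ╶───┤
│↳ ↑    │
└───────┘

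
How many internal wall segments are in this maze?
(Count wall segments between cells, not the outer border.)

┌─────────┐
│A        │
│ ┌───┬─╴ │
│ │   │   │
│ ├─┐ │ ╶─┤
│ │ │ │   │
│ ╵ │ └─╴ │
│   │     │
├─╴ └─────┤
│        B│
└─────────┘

Counting internal wall segments:
Total internal walls: 16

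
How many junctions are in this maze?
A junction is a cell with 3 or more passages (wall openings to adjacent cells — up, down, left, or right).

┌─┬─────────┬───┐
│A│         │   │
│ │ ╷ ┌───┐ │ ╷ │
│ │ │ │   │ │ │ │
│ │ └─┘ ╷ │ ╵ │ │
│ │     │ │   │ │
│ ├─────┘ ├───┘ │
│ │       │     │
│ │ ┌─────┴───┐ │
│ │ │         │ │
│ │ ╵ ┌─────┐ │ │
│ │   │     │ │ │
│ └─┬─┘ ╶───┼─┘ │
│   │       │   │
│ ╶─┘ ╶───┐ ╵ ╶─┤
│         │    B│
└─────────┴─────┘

Checking each cell for number of passages:

Junctions found (3+ passages):
  (0, 2): 3 passages
  (3, 7): 3 passages
  (6, 0): 3 passages
  (6, 3): 3 passages
  (7, 2): 3 passages
  (7, 6): 3 passages
Total junctions: 6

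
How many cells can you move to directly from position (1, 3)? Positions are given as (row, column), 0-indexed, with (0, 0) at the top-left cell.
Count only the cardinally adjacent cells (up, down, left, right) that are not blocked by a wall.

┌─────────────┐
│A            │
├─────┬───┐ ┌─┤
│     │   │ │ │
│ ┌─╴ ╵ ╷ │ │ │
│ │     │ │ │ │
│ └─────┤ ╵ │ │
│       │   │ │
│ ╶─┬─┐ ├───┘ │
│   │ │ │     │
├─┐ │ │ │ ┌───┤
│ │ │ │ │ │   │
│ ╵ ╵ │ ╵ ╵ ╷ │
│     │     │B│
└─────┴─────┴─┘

Checking passable neighbors of (1, 3):
Neighbors: (2, 3), (1, 4)
Count: 2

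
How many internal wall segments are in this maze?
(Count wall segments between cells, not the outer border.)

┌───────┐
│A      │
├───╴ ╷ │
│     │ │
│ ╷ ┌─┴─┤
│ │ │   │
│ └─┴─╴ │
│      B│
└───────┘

Counting internal wall segments:
Total internal walls: 9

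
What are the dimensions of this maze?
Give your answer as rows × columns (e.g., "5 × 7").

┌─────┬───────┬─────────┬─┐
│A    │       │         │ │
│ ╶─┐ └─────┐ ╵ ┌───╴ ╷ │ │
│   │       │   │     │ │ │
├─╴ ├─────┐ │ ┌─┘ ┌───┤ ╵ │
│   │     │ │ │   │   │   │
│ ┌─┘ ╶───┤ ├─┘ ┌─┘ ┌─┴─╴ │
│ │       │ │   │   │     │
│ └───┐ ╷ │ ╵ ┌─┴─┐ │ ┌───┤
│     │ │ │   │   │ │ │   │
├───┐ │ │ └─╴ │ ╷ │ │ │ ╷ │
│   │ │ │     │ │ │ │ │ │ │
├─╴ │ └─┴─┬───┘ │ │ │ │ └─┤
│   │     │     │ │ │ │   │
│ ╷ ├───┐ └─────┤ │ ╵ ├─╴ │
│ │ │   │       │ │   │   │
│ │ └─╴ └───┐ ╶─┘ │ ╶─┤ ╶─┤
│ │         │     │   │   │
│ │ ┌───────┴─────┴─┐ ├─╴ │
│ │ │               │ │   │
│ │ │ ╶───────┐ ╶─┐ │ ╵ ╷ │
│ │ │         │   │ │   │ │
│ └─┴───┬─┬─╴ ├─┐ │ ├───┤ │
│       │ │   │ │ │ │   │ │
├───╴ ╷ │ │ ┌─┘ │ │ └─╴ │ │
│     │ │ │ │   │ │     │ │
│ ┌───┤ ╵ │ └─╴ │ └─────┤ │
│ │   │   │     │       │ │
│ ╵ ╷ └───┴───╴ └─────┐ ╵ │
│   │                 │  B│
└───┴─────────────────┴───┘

Counting the maze dimensions:
Rows (vertical): 15
Columns (horizontal): 13
Dimensions: 15 × 13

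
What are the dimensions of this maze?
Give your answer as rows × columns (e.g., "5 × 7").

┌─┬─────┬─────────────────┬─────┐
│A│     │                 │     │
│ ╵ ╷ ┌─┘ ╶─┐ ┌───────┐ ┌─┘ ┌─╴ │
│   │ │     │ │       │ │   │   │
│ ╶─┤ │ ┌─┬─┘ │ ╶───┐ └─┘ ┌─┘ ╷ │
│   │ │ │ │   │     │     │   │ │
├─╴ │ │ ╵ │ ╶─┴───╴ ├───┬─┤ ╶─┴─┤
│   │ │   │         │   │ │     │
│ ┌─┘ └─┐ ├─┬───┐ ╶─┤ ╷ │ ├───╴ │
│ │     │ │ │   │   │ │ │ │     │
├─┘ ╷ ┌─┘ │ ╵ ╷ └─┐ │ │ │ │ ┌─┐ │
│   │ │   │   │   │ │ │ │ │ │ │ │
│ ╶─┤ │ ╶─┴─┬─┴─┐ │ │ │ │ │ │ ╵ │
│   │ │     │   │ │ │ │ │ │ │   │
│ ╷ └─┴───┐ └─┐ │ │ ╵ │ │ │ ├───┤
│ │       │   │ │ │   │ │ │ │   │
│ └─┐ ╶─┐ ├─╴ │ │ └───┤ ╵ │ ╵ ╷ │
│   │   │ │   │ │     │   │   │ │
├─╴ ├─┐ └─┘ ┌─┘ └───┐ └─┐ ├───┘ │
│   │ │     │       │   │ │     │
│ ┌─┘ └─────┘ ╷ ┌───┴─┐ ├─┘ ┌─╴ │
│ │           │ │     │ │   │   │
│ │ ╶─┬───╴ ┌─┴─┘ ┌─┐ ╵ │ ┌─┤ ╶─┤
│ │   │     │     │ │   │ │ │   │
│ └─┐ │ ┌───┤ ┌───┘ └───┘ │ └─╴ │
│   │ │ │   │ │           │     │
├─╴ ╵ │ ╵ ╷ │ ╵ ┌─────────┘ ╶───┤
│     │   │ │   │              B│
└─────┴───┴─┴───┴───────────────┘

Counting the maze dimensions:
Rows (vertical): 14
Columns (horizontal): 16
Dimensions: 14 × 16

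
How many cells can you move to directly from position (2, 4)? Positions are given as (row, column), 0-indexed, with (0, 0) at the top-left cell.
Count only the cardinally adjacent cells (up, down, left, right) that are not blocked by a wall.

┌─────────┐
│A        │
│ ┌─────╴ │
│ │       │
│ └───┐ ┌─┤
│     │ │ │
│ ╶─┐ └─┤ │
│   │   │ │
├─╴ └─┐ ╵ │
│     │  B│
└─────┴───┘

Checking passable neighbors of (2, 4):
Neighbors: (3, 4)
Count: 1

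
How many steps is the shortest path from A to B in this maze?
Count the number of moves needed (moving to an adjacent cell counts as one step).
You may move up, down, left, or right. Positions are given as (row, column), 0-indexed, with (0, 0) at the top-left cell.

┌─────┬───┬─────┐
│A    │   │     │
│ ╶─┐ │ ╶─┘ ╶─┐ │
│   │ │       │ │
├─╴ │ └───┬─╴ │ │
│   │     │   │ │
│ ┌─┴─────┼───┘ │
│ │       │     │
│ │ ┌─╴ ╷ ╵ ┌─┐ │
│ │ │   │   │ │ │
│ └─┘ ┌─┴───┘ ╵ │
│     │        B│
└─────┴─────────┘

Using BFS to find shortest path:
Start: (0, 0), End: (5, 7)
Path found:
(0,0) → (1,0) → (1,1) → (2,1) → (2,0) → (3,0) → (4,0) → (5,0) → (5,1) → (5,2) → (4,2) → (4,3) → (3,3) → (3,4) → (4,4) → (4,5) → (3,5) → (3,6) → (3,7) → (4,7) → (5,7)
Number of steps: 20

Solution:

┌─────┬───┬─────┐
│A    │   │     │
│ ╶─┐ │ ╶─┘ ╶─┐ │
│↳ ↓│ │       │ │
├─╴ │ └───┬─╴ │ │
│↓ ↲│     │   │ │
│ ┌─┴─────┼───┘ │
│↓│    ↱ ↓│↱ → ↓│
│ │ ┌─╴ ╷ ╵ ┌─┐ │
│↓│ │↱ ↑│↳ ↑│ │↓│
│ └─┘ ┌─┴───┘ ╵ │
│↳ → ↑│        B│
└─────┴─────────┘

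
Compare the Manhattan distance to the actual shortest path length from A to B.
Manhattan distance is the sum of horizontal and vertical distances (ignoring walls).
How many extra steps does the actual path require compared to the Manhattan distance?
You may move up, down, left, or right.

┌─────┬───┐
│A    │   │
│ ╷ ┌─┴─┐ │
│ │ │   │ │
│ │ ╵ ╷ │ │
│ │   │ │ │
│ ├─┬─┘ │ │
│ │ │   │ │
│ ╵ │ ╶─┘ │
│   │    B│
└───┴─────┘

Manhattan distance: |4 - 0| + |4 - 0| = 8
Actual path length: 12
Extra steps: 12 - 8 = 4

Solution:

┌─────┬───┐
│A ↓  │   │
│ ╷ ┌─┴─┐ │
│ │↓│↱ ↓│ │
│ │ ╵ ╷ │ │
│ │↳ ↑│↓│ │
│ ├─┬─┘ │ │
│ │ │↓ ↲│ │
│ ╵ │ ╶─┘ │
│   │↳ → B│
└───┴─────┘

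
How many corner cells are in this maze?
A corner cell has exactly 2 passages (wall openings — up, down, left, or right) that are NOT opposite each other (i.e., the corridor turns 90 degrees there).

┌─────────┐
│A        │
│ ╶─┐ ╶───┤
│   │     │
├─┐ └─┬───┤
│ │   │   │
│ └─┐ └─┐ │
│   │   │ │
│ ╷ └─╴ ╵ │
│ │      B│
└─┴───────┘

Counting corner cells (2 non-opposite passages):
Total corners: 12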